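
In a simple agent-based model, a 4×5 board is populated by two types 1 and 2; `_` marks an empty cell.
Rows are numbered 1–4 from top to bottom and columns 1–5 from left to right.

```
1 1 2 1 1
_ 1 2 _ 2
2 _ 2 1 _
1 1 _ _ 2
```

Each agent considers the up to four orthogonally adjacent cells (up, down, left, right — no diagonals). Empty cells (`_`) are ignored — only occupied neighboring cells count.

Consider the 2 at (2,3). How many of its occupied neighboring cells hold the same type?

2

Occupied neighbors of (2,3): (1,3)=2, (3,3)=2, (2,2)=1.
Same type (2): 2 of 3.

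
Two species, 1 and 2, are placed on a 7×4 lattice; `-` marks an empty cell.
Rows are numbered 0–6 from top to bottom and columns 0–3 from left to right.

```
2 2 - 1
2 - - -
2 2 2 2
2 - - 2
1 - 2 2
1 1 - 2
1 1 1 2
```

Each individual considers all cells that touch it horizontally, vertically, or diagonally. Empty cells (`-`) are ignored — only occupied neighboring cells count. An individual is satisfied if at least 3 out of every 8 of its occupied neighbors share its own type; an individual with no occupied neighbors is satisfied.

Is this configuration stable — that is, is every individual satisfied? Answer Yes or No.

Yes

(0,0)2 2/2 satisfied
(0,1)2 2/2 satisfied
(0,3)1 0/0 satisfied
(1,0)2 4/4 satisfied
(2,0)2 3/3 satisfied
(2,1)2 4/4 satisfied
(2,2)2 3/3 satisfied
(2,3)2 2/2 satisfied
(3,0)2 2/3 satisfied
(3,3)2 4/4 satisfied
(4,0)1 2/3 satisfied
(4,2)2 3/4 satisfied
(4,3)2 3/3 satisfied
(5,0)1 4/4 satisfied
(5,1)1 5/6 satisfied
(5,3)2 3/4 satisfied
(6,0)1 3/3 satisfied
(6,1)1 4/4 satisfied
(6,2)1 2/4 satisfied
(6,3)2 1/2 satisfied
All meet the threshold, so the configuration is stable.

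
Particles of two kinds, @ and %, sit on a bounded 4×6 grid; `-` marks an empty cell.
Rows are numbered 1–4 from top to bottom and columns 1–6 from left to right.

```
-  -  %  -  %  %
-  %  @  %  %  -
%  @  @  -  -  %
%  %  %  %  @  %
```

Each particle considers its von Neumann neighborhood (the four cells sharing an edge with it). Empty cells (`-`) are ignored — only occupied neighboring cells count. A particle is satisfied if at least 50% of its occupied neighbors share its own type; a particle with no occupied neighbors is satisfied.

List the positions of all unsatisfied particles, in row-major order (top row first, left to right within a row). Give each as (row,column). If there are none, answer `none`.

Row 1: (1,3)% 0/1 ✗ · (1,5)% 2/2 ✓ · (1,6)% 1/1 ✓
Row 2: (2,2)% 0/2 ✗ · (2,3)@ 1/4 ✗ · (2,4)% 1/2 ✓ · (2,5)% 2/2 ✓
Row 3: (3,1)% 1/2 ✓ · (3,2)@ 1/4 ✗ · (3,3)@ 2/3 ✓ · (3,6)% 1/1 ✓
Row 4: (4,1)% 2/2 ✓ · (4,2)% 2/3 ✓ · (4,3)% 2/3 ✓ · (4,4)% 1/2 ✓ · (4,5)@ 0/2 ✗ · (4,6)% 1/2 ✓

(1,3), (2,2), (2,3), (3,2), (4,5)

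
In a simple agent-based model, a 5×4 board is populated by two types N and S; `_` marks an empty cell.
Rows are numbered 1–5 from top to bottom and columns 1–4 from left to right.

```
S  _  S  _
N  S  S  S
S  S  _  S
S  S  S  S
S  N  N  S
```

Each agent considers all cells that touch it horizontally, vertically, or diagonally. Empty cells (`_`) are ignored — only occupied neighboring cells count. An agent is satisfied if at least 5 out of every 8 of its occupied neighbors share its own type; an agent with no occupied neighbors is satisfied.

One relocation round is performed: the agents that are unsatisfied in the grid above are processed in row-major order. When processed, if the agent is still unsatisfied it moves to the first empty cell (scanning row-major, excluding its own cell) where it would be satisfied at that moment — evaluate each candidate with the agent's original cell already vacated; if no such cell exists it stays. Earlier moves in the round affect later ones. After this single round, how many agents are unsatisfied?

3

Initially unsatisfied (in order): (1,1), (2,1), (5,2), (5,3).
  (1,1) → (1,2).
  (2,1): no empty cell satisfies it; stays.
  (5,2): no empty cell satisfies it; stays.
  (5,3): no empty cell satisfies it; stays.
Resulting grid:
_ S S _
N S S S
S S _ S
S S S S
S N N S
Unsatisfied now: (2,1), (5,2), (5,3).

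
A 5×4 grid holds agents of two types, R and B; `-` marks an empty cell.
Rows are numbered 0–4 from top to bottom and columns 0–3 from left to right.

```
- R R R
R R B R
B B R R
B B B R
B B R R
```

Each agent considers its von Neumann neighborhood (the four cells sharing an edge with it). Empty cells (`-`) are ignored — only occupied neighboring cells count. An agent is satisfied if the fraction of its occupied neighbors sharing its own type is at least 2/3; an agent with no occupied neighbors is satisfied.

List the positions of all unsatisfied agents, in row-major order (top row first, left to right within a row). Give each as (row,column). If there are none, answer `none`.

(0,1)R 2/2 satisfied
(0,2)R 2/3 satisfied
(0,3)R 2/2 satisfied
(1,0)R 1/2 not
(1,1)R 2/4 not
(1,2)B 0/4 not
(1,3)R 2/3 satisfied
(2,0)B 2/3 satisfied
(2,1)B 2/4 not
(2,2)R 1/4 not
(2,3)R 3/3 satisfied
(3,0)B 3/3 satisfied
(3,1)B 4/4 satisfied
(3,2)B 1/4 not
(3,3)R 2/3 satisfied
(4,0)B 2/2 satisfied
(4,1)B 2/3 satisfied
(4,2)R 1/3 not
(4,3)R 2/2 satisfied

(1,0), (1,1), (1,2), (2,1), (2,2), (3,2), (4,2)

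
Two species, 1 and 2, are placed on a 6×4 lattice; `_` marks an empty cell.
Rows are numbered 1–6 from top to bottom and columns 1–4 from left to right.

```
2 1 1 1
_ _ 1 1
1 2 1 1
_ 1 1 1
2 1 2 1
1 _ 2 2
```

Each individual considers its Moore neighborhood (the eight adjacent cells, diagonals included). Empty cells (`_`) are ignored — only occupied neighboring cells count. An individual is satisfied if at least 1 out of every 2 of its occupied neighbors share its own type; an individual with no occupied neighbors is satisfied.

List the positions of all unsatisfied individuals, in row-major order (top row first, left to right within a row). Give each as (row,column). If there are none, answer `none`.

(1,1), (3,2), (5,1), (5,3), (5,4)

Row 1: (1,1)2 0/1 ✗ · (1,2)1 2/3 ✓ · (1,3)1 4/4 ✓ · (1,4)1 3/3 ✓
Row 2: (2,3)1 6/7 ✓ · (2,4)1 5/5 ✓
Row 3: (3,1)1 1/2 ✓ · (3,2)2 0/5 ✗ · (3,3)1 6/7 ✓ · (3,4)1 5/5 ✓
Row 4: (4,2)1 4/7 ✓ · (4,3)1 6/8 ✓ · (4,4)1 4/5 ✓
Row 5: (5,1)2 0/3 ✗ · (5,2)1 3/6 ✓ · (5,3)2 2/7 ✗ · (5,4)1 2/5 ✗
Row 6: (6,1)1 1/2 ✓ · (6,3)2 2/4 ✓ · (6,4)2 2/3 ✓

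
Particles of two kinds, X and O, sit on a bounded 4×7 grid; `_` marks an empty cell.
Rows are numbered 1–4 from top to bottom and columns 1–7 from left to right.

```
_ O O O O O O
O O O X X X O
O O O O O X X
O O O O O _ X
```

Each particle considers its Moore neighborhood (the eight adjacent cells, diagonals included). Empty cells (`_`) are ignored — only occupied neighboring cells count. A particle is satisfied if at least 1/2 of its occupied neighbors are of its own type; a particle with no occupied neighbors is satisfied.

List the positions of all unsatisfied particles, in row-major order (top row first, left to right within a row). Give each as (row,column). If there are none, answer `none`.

Row 1: (1,2)O 4/4 ✓ · (1,3)O 4/5 ✓ · (1,4)O 3/5 ✓ · (1,5)O 2/5 ✗ · (1,6)O 3/5 ✓ · (1,7)O 2/3 ✓
Row 2: (2,1)O 4/4 ✓ · (2,2)O 7/7 ✓ · (2,3)O 7/8 ✓ · (2,4)X 1/8 ✗ · (2,5)X 3/8 ✗ · (2,6)X 3/8 ✗ · (2,7)O 2/5 ✗
Row 3: (3,1)O 5/5 ✓ · (3,2)O 8/8 ✓ · (3,3)O 7/8 ✓ · (3,4)O 6/8 ✓ · (3,5)O 3/7 ✗ · (3,6)X 4/7 ✓ · (3,7)X 3/4 ✓
Row 4: (4,1)O 3/3 ✓ · (4,2)O 5/5 ✓ · (4,3)O 5/5 ✓ · (4,4)O 5/5 ✓ · (4,5)O 3/4 ✓ · (4,7)X 2/2 ✓

(1,5), (2,4), (2,5), (2,6), (2,7), (3,5)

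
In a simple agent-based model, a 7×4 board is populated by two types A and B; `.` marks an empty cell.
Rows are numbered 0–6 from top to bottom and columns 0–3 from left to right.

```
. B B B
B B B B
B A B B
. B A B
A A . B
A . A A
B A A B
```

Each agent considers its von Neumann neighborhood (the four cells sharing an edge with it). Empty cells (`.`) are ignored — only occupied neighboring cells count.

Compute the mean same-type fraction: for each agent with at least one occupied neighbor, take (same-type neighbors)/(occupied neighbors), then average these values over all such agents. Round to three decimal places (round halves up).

Row 0: (0,1)B 2/2 · (0,2)B 3/3 · (0,3)B 2/2
Row 1: (1,0)B 2/2 · (1,1)B 3/4 · (1,2)B 4/4 · (1,3)B 3/3
Row 2: (2,0)B 1/2 · (2,1)A 0/4 · (2,2)B 2/4 · (2,3)B 3/3
Row 3: (3,1)B 0/3 · (3,2)A 0/3 · (3,3)B 2/3
Row 4: (4,0)A 2/2 · (4,1)A 1/2 · (4,3)B 1/2
Row 5: (5,0)A 1/2 · (5,2)A 2/2 · (5,3)A 1/3
Row 6: (6,0)B 0/2 · (6,1)A 1/2 · (6,2)A 2/3 · (6,3)B 0/2
Sum over 24 agents: 2/2 + 3/3 + 2/2 + 2/2 + 3/4 + 4/4 + 3/3 + 1/2 + 0/4 + 2/4 + 3/3 + 0/3 + 0/3 + 2/3 + 2/2 + 1/2 + 1/2 + 1/2 + 2/2 + 1/3 + 0/2 + 1/2 + 2/3 + 0/2 = 173/12; mean = 173/12 ÷ 24 = 173/288 = 0.600694… → 0.601.

0.601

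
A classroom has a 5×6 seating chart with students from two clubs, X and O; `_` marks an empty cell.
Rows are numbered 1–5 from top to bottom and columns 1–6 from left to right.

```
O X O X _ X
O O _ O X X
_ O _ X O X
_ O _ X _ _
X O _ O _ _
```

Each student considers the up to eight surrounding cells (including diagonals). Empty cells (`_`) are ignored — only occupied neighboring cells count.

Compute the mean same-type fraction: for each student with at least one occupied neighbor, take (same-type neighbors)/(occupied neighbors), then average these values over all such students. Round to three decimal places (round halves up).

Row 1: (1,1)O 2/3 · (1,2)X 0/4 · (1,3)O 2/4 · (1,4)X 1/3 · (1,6)X 2/2
Row 2: (2,1)O 3/4 · (2,2)O 4/5 · (2,4)O 2/5 · (2,5)X 5/7 · (2,6)X 3/4
Row 3: (3,2)O 3/3 · (3,4)X 2/4 · (3,5)O 1/6 · (3,6)X 2/3
Row 4: (4,2)O 2/3 · (4,4)X 1/3
Row 5: (5,1)X 0/2 · (5,2)O 1/2 · (5,4)O 0/1
Sum over 19 students: 2/3 + 0/4 + 2/4 + 1/3 + 2/2 + 3/4 + 4/5 + 2/5 + 5/7 + 3/4 + 3/3 + 2/4 + 1/6 + 2/3 + 2/3 + 1/3 + 0/2 + 1/2 + 0/1 = 2047/210; mean = 2047/210 ÷ 19 = 2047/3990 = 0.513032… → 0.513.

0.513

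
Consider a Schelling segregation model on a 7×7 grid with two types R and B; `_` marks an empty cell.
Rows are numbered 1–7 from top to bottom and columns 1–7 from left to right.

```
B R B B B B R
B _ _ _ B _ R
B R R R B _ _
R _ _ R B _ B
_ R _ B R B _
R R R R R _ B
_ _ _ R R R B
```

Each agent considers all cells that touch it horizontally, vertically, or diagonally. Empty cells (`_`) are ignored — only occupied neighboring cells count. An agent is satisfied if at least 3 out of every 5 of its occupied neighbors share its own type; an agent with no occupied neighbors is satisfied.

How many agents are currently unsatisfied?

17

(1,1)B 1/2 unhappy
(1,2)R 0/3 unhappy
(1,3)B 1/2 unhappy
(1,4)B 3/3 ok
(1,5)B 3/3 ok
(1,6)B 2/4 unhappy
(1,7)R 1/2 unhappy
(2,1)B 2/4 unhappy
(2,5)B 4/5 ok
(2,7)R 1/2 unhappy
(3,1)B 1/3 unhappy
(3,2)R 2/4 unhappy
(3,3)R 3/3 ok
(3,4)R 2/5 unhappy
(3,5)B 2/4 unhappy
(4,1)R 2/3 ok
(4,4)R 3/6 unhappy
(4,5)B 3/6 unhappy
(4,7)B 1/1 ok
(5,2)R 4/4 ok
(5,4)B 1/6 unhappy
(5,5)R 3/6 unhappy
(5,6)B 3/5 ok
(6,1)R 2/2 ok
(6,2)R 3/3 ok
(6,3)R 4/5 ok
(6,4)R 5/6 ok
(6,5)R 5/7 ok
(6,7)B 2/3 ok
(7,4)R 4/4 ok
(7,5)R 4/4 ok
(7,6)R 2/4 unhappy
(7,7)B 1/2 unhappy
Unsatisfied: (1,1), (1,2), (1,3), (1,6), (1,7), (2,1), (2,7), (3,1), (3,2), (3,4), (3,5), (4,4), (4,5), (5,4), (5,5), (7,6), (7,7) — 17 in total.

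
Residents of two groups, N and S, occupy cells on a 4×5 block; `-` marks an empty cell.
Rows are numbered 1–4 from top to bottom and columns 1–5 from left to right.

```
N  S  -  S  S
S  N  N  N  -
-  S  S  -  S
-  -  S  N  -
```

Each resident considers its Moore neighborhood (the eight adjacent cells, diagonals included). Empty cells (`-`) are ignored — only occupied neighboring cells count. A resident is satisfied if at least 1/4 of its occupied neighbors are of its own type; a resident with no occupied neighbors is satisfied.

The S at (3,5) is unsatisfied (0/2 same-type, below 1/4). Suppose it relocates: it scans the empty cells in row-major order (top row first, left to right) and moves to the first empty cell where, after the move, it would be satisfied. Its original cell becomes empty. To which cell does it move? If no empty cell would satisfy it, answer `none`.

(1,3)

Vacating (3,5). Empty cells in order:
  (1,3): 2/5 same-type → satisfied — stop here.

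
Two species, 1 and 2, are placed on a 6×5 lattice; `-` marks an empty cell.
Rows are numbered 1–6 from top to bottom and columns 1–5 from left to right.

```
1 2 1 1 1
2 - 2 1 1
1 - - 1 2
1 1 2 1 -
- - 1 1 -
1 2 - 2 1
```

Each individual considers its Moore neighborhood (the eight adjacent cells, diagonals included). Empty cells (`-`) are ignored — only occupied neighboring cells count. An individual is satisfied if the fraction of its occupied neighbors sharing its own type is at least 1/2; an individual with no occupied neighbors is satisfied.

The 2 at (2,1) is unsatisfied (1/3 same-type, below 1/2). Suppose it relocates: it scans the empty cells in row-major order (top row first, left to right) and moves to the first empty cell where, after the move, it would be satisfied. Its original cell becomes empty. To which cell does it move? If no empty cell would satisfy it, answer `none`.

(6,3)

Vacating (2,1). Empty cells in order:
  (2,2): 2/5 same-type → still unsatisfied.
  (3,2): 2/5 same-type → still unsatisfied.
  (3,3): 2/6 same-type → still unsatisfied.
  (4,5): 1/4 same-type → still unsatisfied.
  (5,1): 1/4 same-type → still unsatisfied.
  (5,2): 2/6 same-type → still unsatisfied.
  (5,5): 1/4 same-type → still unsatisfied.
  (6,3): 2/4 same-type → satisfied — stop here.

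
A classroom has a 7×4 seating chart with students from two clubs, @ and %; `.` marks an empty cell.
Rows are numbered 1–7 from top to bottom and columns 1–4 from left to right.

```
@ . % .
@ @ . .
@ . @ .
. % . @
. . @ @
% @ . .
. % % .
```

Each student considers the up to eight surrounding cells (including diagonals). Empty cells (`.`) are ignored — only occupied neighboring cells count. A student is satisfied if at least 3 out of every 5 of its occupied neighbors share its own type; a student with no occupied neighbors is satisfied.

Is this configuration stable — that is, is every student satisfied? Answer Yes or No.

No

Row 1: (1,1)@ 2/2 ✓ · (1,3)% 0/1 ✗
Row 2: (2,1)@ 3/3 ✓ · (2,2)@ 4/5 ✓
Row 3: (3,1)@ 2/3 ✓ · (3,3)@ 2/3 ✓
Row 4: (4,2)% 0/3 ✗ · (4,4)@ 3/3 ✓
Row 5: (5,3)@ 3/4 ✓ · (5,4)@ 2/2 ✓
Row 6: (6,1)% 1/2 ✗ · (6,2)@ 1/4 ✗
Row 7: (7,2)% 2/3 ✓ · (7,3)% 1/2 ✗
For instance (1,3) has only 0/1 same-type neighbors, below 3/5.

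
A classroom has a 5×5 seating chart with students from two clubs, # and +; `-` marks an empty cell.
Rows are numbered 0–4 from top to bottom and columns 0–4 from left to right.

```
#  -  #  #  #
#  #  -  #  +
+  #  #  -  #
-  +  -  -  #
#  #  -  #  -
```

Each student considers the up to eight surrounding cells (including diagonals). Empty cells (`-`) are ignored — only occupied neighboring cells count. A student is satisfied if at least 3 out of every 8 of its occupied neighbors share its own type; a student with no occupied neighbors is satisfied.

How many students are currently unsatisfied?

3

Row 0: (0,0)# 2/2 satisfied · (0,2)# 3/3 satisfied · (0,3)# 3/4 satisfied · (0,4)# 2/3 satisfied
Row 1: (1,0)# 3/4 satisfied · (1,1)# 5/6 satisfied · (1,3)# 5/6 satisfied · (1,4)+ 0/4 not
Row 2: (2,0)+ 1/4 not · (2,1)# 3/5 satisfied · (2,2)# 3/4 satisfied · (2,4)# 2/3 satisfied
Row 3: (3,1)+ 1/5 not · (3,4)# 2/2 satisfied
Row 4: (4,0)# 1/2 satisfied · (4,1)# 1/2 satisfied · (4,3)# 1/1 satisfied
Unsatisfied: (1,4), (2,0), (3,1) — 3 in total.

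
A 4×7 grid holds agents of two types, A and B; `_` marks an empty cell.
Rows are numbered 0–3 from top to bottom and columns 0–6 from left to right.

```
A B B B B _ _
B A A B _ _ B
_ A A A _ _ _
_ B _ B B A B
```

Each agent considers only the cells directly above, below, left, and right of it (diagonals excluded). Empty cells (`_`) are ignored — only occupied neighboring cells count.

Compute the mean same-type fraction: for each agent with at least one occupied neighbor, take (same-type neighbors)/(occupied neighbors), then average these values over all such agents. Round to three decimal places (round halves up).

0.431

Row 0: (0,0)A 0/2 · (0,1)B 1/3 · (0,2)B 2/3 · (0,3)B 3/3 · (0,4)B 1/1
Row 1: (1,0)B 0/2 · (1,1)A 2/4 · (1,2)A 2/4 · (1,3)B 1/3 · (1,6)B — no occupied neighbors
Row 2: (2,1)A 2/3 · (2,2)A 3/3 · (2,3)A 1/3
Row 3: (3,1)B 0/1 · (3,3)B 1/2 · (3,4)B 1/2 · (3,5)A 0/2 · (3,6)B 0/1
Sum over 17 agents: 0/2 + 1/3 + 2/3 + 3/3 + 1/1 + 0/2 + 2/4 + 2/4 + 1/3 + 2/3 + 3/3 + 1/3 + 0/1 + 1/2 + 1/2 + 0/2 + 0/1 = 22/3; mean = 22/3 ÷ 17 = 22/51 = 0.431372… → 0.431.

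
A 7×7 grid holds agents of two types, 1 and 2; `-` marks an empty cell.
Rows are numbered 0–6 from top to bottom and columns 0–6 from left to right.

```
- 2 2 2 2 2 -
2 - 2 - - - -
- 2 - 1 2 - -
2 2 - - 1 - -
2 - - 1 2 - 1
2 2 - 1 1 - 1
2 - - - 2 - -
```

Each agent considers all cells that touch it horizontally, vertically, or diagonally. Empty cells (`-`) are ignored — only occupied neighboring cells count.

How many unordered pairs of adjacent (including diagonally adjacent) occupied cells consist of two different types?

9

Scan each occupied cell's neighbors to the right and below (and the two forward diagonals) so each pair is counted once.
From row 0: 0 unlike of 8 pairs (running 0/8).
From row 1: 1 unlike of 3 pairs (running 1/11).
From row 2: 2 unlike of 5 pairs (running 3/16).
From row 3: 1 unlike of 5 pairs (running 4/21).
From row 4: 3 unlike of 8 pairs (running 7/29).
From row 5: 2 unlike of 6 pairs (running 9/35).
Total adjacent occupied pairs: 35; unlike-type pairs: 9.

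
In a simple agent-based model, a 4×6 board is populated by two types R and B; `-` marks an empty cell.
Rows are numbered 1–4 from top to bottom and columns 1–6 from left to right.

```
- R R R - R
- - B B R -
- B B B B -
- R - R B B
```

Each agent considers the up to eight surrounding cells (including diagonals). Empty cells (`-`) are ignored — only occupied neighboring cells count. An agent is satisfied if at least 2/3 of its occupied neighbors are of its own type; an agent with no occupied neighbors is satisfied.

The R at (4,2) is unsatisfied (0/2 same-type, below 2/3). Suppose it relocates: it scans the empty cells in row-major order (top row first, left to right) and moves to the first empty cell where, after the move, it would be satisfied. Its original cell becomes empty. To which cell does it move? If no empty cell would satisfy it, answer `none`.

(1,1)

Vacating (4,2). Empty cells in order:
  (1,1): 1/1 same-type → satisfied — stop here.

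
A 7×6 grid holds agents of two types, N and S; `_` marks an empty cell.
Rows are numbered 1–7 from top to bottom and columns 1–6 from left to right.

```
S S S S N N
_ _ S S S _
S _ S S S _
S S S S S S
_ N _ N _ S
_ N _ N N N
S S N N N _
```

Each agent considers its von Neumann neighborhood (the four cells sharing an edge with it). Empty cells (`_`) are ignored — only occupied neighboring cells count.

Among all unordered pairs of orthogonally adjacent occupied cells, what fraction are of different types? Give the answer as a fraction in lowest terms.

Scan each occupied cell's neighbors to the right and below so each pair is counted once.
From row 1: 2 unlike of 8 pairs (running 2/8).
From row 2: 0 unlike of 5 pairs (running 2/13).
From row 3: 0 unlike of 6 pairs (running 2/19).
From row 4: 2 unlike of 8 pairs (running 4/27).
From row 5: 1 unlike of 3 pairs (running 5/30).
From row 6: 1 unlike of 5 pairs (running 6/35).
From row 7: 1 unlike of 4 pairs (running 7/39).
Total adjacent occupied pairs: 39; unlike-type pairs: 7.
7/39 is already in lowest terms.

7/39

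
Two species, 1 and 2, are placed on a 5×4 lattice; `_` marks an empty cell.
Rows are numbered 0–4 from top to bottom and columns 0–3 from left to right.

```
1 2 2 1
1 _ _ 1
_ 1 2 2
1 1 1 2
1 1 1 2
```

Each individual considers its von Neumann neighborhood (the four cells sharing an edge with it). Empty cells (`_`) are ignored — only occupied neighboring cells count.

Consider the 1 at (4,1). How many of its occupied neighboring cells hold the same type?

3

Occupied neighbors of (4,1): (3,1)=1, (4,0)=1, (4,2)=1.
Same type (1): 3 of 3.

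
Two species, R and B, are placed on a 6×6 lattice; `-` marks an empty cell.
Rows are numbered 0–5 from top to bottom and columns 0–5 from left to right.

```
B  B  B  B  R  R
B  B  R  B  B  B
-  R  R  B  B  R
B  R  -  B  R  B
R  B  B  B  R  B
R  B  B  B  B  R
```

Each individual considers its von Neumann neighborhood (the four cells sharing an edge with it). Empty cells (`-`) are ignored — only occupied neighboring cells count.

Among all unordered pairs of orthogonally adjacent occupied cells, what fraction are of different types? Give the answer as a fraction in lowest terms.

24/53

Scan each occupied cell's neighbors to the right and below so each pair is counted once.
From row 0: 4 unlike of 11 pairs (running 4/11).
From row 1: 4 unlike of 10 pairs (running 8/21).
From row 2: 4 unlike of 8 pairs (running 12/29).
From row 3: 5 unlike of 8 pairs (running 17/37).
From row 4: 5 unlike of 11 pairs (running 22/48).
From row 5: 2 unlike of 5 pairs (running 24/53).
Total adjacent occupied pairs: 53; unlike-type pairs: 24.
24/53 is already in lowest terms.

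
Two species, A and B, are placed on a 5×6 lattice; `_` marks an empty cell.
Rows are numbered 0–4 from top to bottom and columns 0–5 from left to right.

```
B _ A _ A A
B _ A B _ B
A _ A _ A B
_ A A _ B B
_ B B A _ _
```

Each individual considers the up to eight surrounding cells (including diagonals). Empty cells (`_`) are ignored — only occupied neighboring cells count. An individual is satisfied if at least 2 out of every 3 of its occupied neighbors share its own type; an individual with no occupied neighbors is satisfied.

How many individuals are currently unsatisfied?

(0,0)B 1/1 ok
(0,2)A 1/2 unhappy
(0,4)A 1/3 unhappy
(0,5)A 1/2 unhappy
(1,0)B 1/2 unhappy
(1,2)A 2/3 ok
(1,3)B 0/5 unhappy
(1,5)B 1/4 unhappy
(2,0)A 1/2 unhappy
(2,2)A 3/4 ok
(2,4)A 0/5 unhappy
(2,5)B 3/4 ok
(3,1)A 3/5 unhappy
(3,2)A 3/5 unhappy
(3,4)B 2/4 unhappy
(3,5)B 2/3 ok
(4,1)B 1/3 unhappy
(4,2)B 1/4 unhappy
(4,3)A 1/3 unhappy
Unsatisfied: (0,2), (0,4), (0,5), (1,0), (1,3), (1,5), (2,0), (2,4), (3,1), (3,2), (3,4), (4,1), (4,2), (4,3) — 14 in total.

14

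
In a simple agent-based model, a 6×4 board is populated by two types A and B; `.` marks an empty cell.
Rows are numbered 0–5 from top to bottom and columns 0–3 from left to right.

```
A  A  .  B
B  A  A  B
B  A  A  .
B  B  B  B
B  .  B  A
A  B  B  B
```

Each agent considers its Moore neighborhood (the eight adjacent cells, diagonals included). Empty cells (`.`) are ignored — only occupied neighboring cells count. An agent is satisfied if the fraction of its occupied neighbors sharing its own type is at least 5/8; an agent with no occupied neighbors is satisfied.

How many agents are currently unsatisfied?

10

Row 0: (0,0)A 2/3 satisfied · (0,1)A 3/4 satisfied · (0,3)B 1/2 not
Row 1: (1,0)B 1/5 not · (1,1)A 5/7 satisfied · (1,2)A 4/6 satisfied · (1,3)B 1/3 not
Row 2: (2,0)B 3/5 not · (2,1)A 3/8 not · (2,2)A 3/7 not
Row 3: (3,0)B 3/4 satisfied · (3,1)B 5/7 satisfied · (3,2)B 3/6 not · (3,3)B 2/4 not
Row 4: (4,0)B 3/4 satisfied · (4,2)B 6/7 satisfied · (4,3)A 0/5 not
Row 5: (5,0)A 0/2 not · (5,1)B 3/4 satisfied · (5,2)B 3/4 satisfied · (5,3)B 2/3 satisfied
Unsatisfied: (0,3), (1,0), (1,3), (2,0), (2,1), (2,2), (3,2), (3,3), (4,3), (5,0) — 10 in total.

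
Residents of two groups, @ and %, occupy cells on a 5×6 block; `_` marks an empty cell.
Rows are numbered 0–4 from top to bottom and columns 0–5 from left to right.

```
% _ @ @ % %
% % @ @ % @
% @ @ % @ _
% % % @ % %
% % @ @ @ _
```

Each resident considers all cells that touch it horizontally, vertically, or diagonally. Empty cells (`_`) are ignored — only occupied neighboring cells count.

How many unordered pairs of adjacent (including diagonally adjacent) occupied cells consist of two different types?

35

Scan each occupied cell's neighbors to the right and below (and the two forward diagonals) so each pair is counted once.
Row 0: %(0,0)–%(1,0)= %(0,0)–%(1,1)= @(0,2)–@(0,3)= @(0,2)–@(1,2)= @(0,2)–@(1,3)= @(0,2)–%(1,1)≠ @(0,3)–%(0,4)≠ @(0,3)–@(1,3)= @(0,3)–%(1,4)≠ @(0,3)–@(1,2)= %(0,4)–%(0,5)= %(0,4)–%(1,4)= %(0,4)–@(1,5)≠ %(0,4)–@(1,3)≠ %(0,5)–@(1,5)≠ %(0,5)–%(1,4)=  → 6/16 unlike.
Row 1: %(1,0)–%(1,1)= %(1,0)–%(2,0)= %(1,0)–@(2,1)≠ %(1,1)–@(1,2)≠ %(1,1)–@(2,1)≠ %(1,1)–@(2,2)≠ %(1,1)–%(2,0)= @(1,2)–@(1,3)= @(1,2)–@(2,2)= @(1,2)–%(2,3)≠ @(1,2)–@(2,1)= @(1,3)–%(1,4)≠ @(1,3)–%(2,3)≠ @(1,3)–@(2,4)= @(1,3)–@(2,2)= %(1,4)–@(1,5)≠ %(1,4)–@(2,4)≠ %(1,4)–%(2,3)= @(1,5)–@(2,4)=  → 9/19 unlike.
Row 2: %(2,0)–@(2,1)≠ %(2,0)–%(3,0)= %(2,0)–%(3,1)= @(2,1)–@(2,2)= @(2,1)–%(3,1)≠ @(2,1)–%(3,2)≠ @(2,1)–%(3,0)≠ @(2,2)–%(2,3)≠ @(2,2)–%(3,2)≠ @(2,2)–@(3,3)= @(2,2)–%(3,1)≠ %(2,3)–@(2,4)≠ %(2,3)–@(3,3)≠ %(2,3)–%(3,4)= %(2,3)–%(3,2)= @(2,4)–%(3,4)≠ @(2,4)–%(3,5)≠ @(2,4)–@(3,3)=  → 11/18 unlike.
Row 3: %(3,0)–%(3,1)= %(3,0)–%(4,0)= %(3,0)–%(4,1)= %(3,1)–%(3,2)= %(3,1)–%(4,1)= %(3,1)–@(4,2)≠ %(3,1)–%(4,0)= %(3,2)–@(3,3)≠ %(3,2)–@(4,2)≠ %(3,2)–@(4,3)≠ %(3,2)–%(4,1)= @(3,3)–%(3,4)≠ @(3,3)–@(4,3)= @(3,3)–@(4,4)= @(3,3)–@(4,2)= %(3,4)–%(3,5)= %(3,4)–@(4,4)≠ %(3,4)–@(4,3)≠ %(3,5)–@(4,4)≠  → 8/19 unlike.
Row 4: %(4,0)–%(4,1)= %(4,1)–@(4,2)≠ @(4,2)–@(4,3)= @(4,3)–@(4,4)=  → 1/4 unlike.
Total adjacent occupied pairs: 76; unlike-type pairs: 35.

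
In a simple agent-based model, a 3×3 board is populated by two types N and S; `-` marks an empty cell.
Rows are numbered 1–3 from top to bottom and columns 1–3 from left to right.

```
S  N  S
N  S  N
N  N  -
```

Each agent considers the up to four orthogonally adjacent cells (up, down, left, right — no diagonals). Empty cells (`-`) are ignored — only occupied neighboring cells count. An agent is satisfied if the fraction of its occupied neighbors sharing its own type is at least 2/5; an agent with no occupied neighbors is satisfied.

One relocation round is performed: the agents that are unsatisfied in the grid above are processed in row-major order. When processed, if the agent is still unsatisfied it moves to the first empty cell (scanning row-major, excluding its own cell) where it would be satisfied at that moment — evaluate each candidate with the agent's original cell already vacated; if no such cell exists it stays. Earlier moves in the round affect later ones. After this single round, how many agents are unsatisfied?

0

Initially unsatisfied (in order): (1,1), (1,2), (1,3), (2,1), (2,2), (2,3).
  (1,1): no empty cell satisfies it; stays.
  (1,2) → (3,3).
  (1,3) → (1,2).
  (2,1) → (1,3).
  (2,2) → (2,1).
  (2,3): now satisfied by earlier moves; stays.
Resulting grid:
S S N
S - N
N N N
All satisfied now.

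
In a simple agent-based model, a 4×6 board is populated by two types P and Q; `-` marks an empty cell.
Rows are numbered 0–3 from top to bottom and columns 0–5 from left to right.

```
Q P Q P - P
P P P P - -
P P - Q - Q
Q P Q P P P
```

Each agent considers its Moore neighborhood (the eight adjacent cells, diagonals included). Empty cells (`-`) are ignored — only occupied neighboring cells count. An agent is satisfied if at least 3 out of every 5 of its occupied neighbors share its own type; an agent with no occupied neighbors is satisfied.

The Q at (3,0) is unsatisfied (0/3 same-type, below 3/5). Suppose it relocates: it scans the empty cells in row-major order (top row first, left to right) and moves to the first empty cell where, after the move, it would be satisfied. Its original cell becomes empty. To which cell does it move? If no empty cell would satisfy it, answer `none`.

Vacating (3,0). Empty cells in order:
  (0,4): 0/3 same-type → still unsatisfied.
  (1,4): 2/5 same-type → still unsatisfied.
  (1,5): 1/2 same-type → still unsatisfied.
  (2,2): 2/8 same-type → still unsatisfied.
  (2,4): 2/6 same-type → still unsatisfied.

none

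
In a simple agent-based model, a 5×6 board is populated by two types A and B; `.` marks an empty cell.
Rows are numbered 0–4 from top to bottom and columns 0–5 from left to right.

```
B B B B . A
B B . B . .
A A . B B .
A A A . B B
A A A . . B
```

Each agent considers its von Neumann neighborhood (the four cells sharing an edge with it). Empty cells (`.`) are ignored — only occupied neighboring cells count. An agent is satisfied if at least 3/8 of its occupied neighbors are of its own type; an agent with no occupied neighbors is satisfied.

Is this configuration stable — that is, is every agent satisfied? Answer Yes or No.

Yes

(0,0)B 2/2 ok
(0,1)B 3/3 ok
(0,2)B 2/2 ok
(0,3)B 2/2 ok
(0,5)A 0/0 ok
(1,0)B 2/3 ok
(1,1)B 2/3 ok
(1,3)B 2/2 ok
(2,0)A 2/3 ok
(2,1)A 2/3 ok
(2,3)B 2/2 ok
(2,4)B 2/2 ok
(3,0)A 3/3 ok
(3,1)A 4/4 ok
(3,2)A 2/2 ok
(3,4)B 2/2 ok
(3,5)B 2/2 ok
(4,0)A 2/2 ok
(4,1)A 3/3 ok
(4,2)A 2/2 ok
(4,5)B 1/1 ok
All meet the threshold, so the configuration is stable.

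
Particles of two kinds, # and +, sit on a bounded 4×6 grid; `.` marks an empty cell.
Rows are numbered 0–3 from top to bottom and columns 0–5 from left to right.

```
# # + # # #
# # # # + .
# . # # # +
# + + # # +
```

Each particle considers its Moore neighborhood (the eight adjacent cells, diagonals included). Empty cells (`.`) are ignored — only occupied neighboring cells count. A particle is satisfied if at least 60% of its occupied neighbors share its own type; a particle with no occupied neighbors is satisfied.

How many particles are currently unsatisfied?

Row 0: (0,0)# 3/3 satisfied · (0,1)# 4/5 satisfied · (0,2)+ 0/5 not · (0,3)# 3/5 satisfied · (0,4)# 3/4 satisfied · (0,5)# 1/2 not
Row 1: (1,0)# 4/4 satisfied · (1,1)# 6/7 satisfied · (1,2)# 6/7 satisfied · (1,3)# 6/8 satisfied · (1,4)+ 1/7 not
Row 2: (2,0)# 3/4 satisfied · (2,2)# 5/7 satisfied · (2,3)# 6/8 satisfied · (2,4)# 4/7 not · (2,5)+ 2/4 not
Row 3: (3,0)# 1/2 not · (3,1)+ 1/4 not · (3,2)+ 1/4 not · (3,3)# 4/5 satisfied · (3,4)# 3/5 satisfied · (3,5)+ 1/3 not
Unsatisfied: (0,2), (0,5), (1,4), (2,4), (2,5), (3,0), (3,1), (3,2), (3,5) — 9 in total.

9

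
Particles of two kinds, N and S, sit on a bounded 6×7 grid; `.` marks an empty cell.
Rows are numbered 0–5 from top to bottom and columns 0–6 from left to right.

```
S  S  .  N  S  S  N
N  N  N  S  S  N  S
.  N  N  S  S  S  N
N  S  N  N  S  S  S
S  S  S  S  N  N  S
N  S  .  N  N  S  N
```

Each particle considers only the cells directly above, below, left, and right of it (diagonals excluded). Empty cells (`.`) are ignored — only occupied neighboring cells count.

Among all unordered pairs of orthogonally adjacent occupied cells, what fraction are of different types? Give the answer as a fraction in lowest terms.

Scan each occupied cell's neighbors to the right and below so each pair is counted once.
Row 0: S(0,0)–S(0,1)= S(0,0)–N(1,0)≠ S(0,1)–N(1,1)≠ N(0,3)–S(0,4)≠ N(0,3)–S(1,3)≠ S(0,4)–S(0,5)= S(0,4)–S(1,4)= S(0,5)–N(0,6)≠ S(0,5)–N(1,5)≠ N(0,6)–S(1,6)≠  → 7/10 unlike.
Row 1: N(1,0)–N(1,1)= N(1,1)–N(1,2)= N(1,1)–N(2,1)= N(1,2)–S(1,3)≠ N(1,2)–N(2,2)= S(1,3)–S(1,4)= S(1,3)–S(2,3)= S(1,4)–N(1,5)≠ S(1,4)–S(2,4)= N(1,5)–S(1,6)≠ N(1,5)–S(2,5)≠ S(1,6)–N(2,6)≠  → 5/12 unlike.
Row 2: N(2,1)–N(2,2)= N(2,1)–S(3,1)≠ N(2,2)–S(2,3)≠ N(2,2)–N(3,2)= S(2,3)–S(2,4)= S(2,3)–N(3,3)≠ S(2,4)–S(2,5)= S(2,4)–S(3,4)= S(2,5)–N(2,6)≠ S(2,5)–S(3,5)= N(2,6)–S(3,6)≠  → 5/11 unlike.
Row 3: N(3,0)–S(3,1)≠ N(3,0)–S(4,0)≠ S(3,1)–N(3,2)≠ S(3,1)–S(4,1)= N(3,2)–N(3,3)= N(3,2)–S(4,2)≠ N(3,3)–S(3,4)≠ N(3,3)–S(4,3)≠ S(3,4)–S(3,5)= S(3,4)–N(4,4)≠ S(3,5)–S(3,6)= S(3,5)–N(4,5)≠ S(3,6)–S(4,6)=  → 8/13 unlike.
Row 4: S(4,0)–S(4,1)= S(4,0)–N(5,0)≠ S(4,1)–S(4,2)= S(4,1)–S(5,1)= S(4,2)–S(4,3)= S(4,3)–N(4,4)≠ S(4,3)–N(5,3)≠ N(4,4)–N(4,5)= N(4,4)–N(5,4)= N(4,5)–S(4,6)≠ N(4,5)–S(5,5)≠ S(4,6)–N(5,6)≠  → 6/12 unlike.
Row 5: N(5,0)–S(5,1)≠ N(5,3)–N(5,4)= N(5,4)–S(5,5)≠ S(5,5)–N(5,6)≠  → 3/4 unlike.
Total adjacent occupied pairs: 62; unlike-type pairs: 34.
34/62 reduces to 17/31.

17/31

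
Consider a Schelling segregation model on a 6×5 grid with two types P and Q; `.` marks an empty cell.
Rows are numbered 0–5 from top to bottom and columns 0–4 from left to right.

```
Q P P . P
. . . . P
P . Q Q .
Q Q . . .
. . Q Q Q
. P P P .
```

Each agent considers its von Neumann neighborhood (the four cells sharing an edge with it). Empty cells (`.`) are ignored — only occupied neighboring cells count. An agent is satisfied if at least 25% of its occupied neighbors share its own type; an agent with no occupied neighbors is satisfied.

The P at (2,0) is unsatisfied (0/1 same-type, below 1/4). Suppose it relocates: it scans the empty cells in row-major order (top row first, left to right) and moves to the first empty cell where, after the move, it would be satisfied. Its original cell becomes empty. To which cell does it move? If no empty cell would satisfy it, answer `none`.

(0,3)

Vacating (2,0). Empty cells in order:
  (0,3): 2/2 same-type → satisfied — stop here.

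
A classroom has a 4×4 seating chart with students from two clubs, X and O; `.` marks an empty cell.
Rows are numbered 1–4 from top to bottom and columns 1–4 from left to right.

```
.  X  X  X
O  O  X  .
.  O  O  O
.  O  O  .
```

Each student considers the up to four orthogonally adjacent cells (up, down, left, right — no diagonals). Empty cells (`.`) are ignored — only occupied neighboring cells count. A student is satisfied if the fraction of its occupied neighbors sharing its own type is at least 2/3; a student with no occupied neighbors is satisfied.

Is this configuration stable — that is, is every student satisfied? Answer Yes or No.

No

Row 1: (1,2)X 1/2 not · (1,3)X 3/3 satisfied · (1,4)X 1/1 satisfied
Row 2: (2,1)O 1/1 satisfied · (2,2)O 2/4 not · (2,3)X 1/3 not
Row 3: (3,2)O 3/3 satisfied · (3,3)O 3/4 satisfied · (3,4)O 1/1 satisfied
Row 4: (4,2)O 2/2 satisfied · (4,3)O 2/2 satisfied
For instance (1,2) has only 1/2 same-type neighbors, below 2/3.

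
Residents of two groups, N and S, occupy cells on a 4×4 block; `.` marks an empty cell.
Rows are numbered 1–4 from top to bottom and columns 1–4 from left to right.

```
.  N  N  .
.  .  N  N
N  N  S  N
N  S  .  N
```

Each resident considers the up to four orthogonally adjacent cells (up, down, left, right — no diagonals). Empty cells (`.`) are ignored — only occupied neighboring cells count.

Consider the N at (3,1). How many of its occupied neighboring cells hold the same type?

Occupied neighbors of (3,1): (4,1)=N, (3,2)=N.
Same type (N): 2 of 2.

2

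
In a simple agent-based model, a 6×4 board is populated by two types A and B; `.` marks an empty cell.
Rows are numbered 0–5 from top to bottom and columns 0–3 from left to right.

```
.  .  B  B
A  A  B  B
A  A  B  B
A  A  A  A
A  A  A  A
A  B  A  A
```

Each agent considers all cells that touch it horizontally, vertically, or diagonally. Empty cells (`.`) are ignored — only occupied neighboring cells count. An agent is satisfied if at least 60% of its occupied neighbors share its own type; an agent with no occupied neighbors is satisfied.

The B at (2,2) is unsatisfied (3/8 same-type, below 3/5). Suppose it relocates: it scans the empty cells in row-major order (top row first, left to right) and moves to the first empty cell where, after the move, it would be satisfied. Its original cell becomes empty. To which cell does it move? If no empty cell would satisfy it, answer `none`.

none

Vacating (2,2). Empty cells in order:
  (0,0): 0/2 same-type → still unsatisfied.
  (0,1): 2/4 same-type → still unsatisfied.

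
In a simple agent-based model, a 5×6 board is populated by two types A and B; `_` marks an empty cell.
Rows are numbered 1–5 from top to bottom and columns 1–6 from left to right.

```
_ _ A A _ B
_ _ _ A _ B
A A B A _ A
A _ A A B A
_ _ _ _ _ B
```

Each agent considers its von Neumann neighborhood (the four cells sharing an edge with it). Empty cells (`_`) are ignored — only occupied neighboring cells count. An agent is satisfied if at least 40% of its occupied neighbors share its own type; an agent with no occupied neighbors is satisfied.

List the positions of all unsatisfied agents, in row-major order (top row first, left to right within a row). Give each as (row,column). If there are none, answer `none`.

Row 1: (1,3)A 1/1 ✓ · (1,4)A 2/2 ✓ · (1,6)B 1/1 ✓
Row 2: (2,4)A 2/2 ✓ · (2,6)B 1/2 ✓
Row 3: (3,1)A 2/2 ✓ · (3,2)A 1/2 ✓ · (3,3)B 0/3 ✗ · (3,4)A 2/3 ✓ · (3,6)A 1/2 ✓
Row 4: (4,1)A 1/1 ✓ · (4,3)A 1/2 ✓ · (4,4)A 2/3 ✓ · (4,5)B 0/2 ✗ · (4,6)A 1/3 ✗
Row 5: (5,6)B 0/1 ✗

(3,3), (4,5), (4,6), (5,6)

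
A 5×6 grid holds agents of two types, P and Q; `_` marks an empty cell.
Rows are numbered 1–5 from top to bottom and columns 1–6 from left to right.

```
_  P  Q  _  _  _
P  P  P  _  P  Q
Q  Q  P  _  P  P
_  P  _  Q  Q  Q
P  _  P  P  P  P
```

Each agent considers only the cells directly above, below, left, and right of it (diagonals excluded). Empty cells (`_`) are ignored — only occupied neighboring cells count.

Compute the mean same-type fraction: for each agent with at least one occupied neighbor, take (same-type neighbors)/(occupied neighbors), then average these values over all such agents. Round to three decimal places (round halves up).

0.467

Row 1: (1,2)P 1/2 · (1,3)Q 0/2
Row 2: (2,1)P 1/2 · (2,2)P 3/4 · (2,3)P 2/3 · (2,5)P 1/2 · (2,6)Q 0/2
Row 3: (3,1)Q 1/2 · (3,2)Q 1/4 · (3,3)P 1/2 · (3,5)P 2/3 · (3,6)P 1/3
Row 4: (4,2)P 0/1 · (4,4)Q 1/2 · (4,5)Q 2/4 · (4,6)Q 1/3
Row 5: (5,1)P — no occupied neighbors · (5,3)P 1/1 · (5,4)P 2/3 · (5,5)P 2/3 · (5,6)P 1/2
Sum over 20 agents: 1/2 + 0/2 + 1/2 + 3/4 + 2/3 + 1/2 + 0/2 + 1/2 + 1/4 + 1/2 + 2/3 + 1/3 + 0/1 + 1/2 + 2/4 + 1/3 + 1/1 + 2/3 + 2/3 + 1/2 = 28/3; mean = 28/3 ÷ 20 = 7/15 = 0.466666… → 0.467.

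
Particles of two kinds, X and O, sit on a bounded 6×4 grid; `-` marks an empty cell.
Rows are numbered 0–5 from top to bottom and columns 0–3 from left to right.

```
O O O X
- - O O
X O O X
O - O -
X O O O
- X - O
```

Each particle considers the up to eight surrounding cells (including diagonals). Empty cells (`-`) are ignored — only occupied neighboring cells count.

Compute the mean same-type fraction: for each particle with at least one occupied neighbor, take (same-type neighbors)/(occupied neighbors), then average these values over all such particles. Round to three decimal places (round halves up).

0.615

(0,0)O 1/1
(0,1)O 3/3
(0,2)O 3/4
(0,3)X 0/3
(1,2)O 5/7
(1,3)O 3/5
(2,0)X 0/2
(2,1)O 4/5
(2,2)O 4/5
(2,3)X 0/4
(3,0)O 2/4
(3,2)O 5/6
(4,0)X 1/3
(4,1)O 3/5
(4,2)O 4/5
(4,3)O 3/3
(5,1)X 1/3
(5,3)O 2/2
Sum over 18 particles: 1/1 + 3/3 + 3/4 + 0/3 + 5/7 + 3/5 + 0/2 + 4/5 + 4/5 + 0/4 + 2/4 + 5/6 + 1/3 + 3/5 + 4/5 + 3/3 + 1/3 + 2/2 = 1549/140; mean = 1549/140 ÷ 18 = 1549/2520 = 0.614682… → 0.615.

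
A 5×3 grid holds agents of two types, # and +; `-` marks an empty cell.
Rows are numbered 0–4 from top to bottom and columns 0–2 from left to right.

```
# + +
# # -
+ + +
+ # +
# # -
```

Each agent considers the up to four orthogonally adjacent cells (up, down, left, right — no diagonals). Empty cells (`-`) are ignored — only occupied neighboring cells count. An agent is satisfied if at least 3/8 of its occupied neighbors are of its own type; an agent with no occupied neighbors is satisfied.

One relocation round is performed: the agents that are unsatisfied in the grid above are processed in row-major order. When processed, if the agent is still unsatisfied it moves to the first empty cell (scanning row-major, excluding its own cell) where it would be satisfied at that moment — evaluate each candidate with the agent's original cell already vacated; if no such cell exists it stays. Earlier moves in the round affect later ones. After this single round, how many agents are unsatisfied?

3

Initially unsatisfied (in order): (0,1), (1,1), (3,0), (3,1).
  (0,1) → (1,2).
  (1,1) → (0,1).
  (3,0) → (1,1).
  (3,1) → (3,0).
Resulting grid:
# # +
# + +
+ + +
# - +
# # -
Unsatisfied now: (0,1), (1,0), (2,0).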